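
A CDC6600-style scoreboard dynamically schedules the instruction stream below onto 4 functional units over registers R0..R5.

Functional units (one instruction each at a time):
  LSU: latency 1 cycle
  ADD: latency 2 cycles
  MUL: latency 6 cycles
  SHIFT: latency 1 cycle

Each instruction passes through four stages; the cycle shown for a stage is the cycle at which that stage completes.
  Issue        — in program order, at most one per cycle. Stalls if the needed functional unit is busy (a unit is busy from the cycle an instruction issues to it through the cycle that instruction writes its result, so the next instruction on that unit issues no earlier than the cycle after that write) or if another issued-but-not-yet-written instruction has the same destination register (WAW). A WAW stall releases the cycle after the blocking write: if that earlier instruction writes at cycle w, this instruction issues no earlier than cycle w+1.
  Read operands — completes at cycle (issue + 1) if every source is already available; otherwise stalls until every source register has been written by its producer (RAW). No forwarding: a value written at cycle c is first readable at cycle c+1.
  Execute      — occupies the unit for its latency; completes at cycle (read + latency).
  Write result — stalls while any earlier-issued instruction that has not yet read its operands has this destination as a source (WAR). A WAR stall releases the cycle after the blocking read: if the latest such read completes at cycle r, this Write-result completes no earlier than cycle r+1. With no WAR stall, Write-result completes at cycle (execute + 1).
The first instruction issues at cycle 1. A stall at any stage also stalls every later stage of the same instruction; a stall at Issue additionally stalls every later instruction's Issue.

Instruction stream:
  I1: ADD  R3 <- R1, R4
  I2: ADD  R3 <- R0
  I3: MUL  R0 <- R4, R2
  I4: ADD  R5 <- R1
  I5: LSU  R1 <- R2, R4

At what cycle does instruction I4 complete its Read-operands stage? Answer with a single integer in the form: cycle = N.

  I1 | 1 | 2 | 4 | 5
  I2 | 6 | 7 | 9 | 10   struct: ADD busy until I1 writes@5
  I3 | 7 | 8 | 14 | 15
  I4 | 11 | 12 | 14 | 15   struct: ADD busy until I2 writes@10
  I5 | 12 | 13 | 14 | 15

cycle = 12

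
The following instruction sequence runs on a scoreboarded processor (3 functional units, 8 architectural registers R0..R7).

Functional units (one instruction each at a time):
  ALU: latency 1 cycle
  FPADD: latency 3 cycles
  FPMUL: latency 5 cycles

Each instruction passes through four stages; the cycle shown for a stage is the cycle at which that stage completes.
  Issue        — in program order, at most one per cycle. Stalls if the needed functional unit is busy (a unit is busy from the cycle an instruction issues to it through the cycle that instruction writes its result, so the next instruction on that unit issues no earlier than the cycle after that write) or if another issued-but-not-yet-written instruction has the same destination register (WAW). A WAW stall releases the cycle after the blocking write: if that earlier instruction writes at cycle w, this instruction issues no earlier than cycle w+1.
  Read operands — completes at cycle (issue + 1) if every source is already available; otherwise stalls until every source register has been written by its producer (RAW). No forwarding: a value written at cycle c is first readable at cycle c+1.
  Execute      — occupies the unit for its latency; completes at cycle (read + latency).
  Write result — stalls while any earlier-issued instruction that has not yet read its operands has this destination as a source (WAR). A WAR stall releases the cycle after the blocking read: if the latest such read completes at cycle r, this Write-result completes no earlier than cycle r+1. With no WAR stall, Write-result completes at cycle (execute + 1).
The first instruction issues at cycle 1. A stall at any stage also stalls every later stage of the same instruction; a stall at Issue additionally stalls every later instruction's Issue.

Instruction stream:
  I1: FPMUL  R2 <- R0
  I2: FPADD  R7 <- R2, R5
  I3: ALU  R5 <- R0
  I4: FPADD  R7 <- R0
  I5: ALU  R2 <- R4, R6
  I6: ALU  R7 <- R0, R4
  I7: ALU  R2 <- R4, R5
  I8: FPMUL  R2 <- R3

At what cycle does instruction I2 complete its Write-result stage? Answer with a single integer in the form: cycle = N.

I1: IS=1 RO=2 EX=7 WR=8
I2: IS=2 RO=9 EX=12 WR=13  [RAW R2: wait I1 write@8]
I3: IS=3 RO=4 EX=5 WR=10  [WAR R5: wait I2 read@9]
I4: IS=14 RO=15 EX=18 WR=19  [struct: FPADD busy until I2 writes@13]
I5: IS=15 RO=16 EX=17 WR=18
I6: IS=20 RO=21 EX=22 WR=23  [WAW R7: wait I4 write@19]
I7: IS=24 RO=25 EX=26 WR=27  [struct: ALU busy until I6 writes@23]
I8: IS=28 RO=29 EX=34 WR=35  [WAW R2: wait I7 write@27]

cycle = 13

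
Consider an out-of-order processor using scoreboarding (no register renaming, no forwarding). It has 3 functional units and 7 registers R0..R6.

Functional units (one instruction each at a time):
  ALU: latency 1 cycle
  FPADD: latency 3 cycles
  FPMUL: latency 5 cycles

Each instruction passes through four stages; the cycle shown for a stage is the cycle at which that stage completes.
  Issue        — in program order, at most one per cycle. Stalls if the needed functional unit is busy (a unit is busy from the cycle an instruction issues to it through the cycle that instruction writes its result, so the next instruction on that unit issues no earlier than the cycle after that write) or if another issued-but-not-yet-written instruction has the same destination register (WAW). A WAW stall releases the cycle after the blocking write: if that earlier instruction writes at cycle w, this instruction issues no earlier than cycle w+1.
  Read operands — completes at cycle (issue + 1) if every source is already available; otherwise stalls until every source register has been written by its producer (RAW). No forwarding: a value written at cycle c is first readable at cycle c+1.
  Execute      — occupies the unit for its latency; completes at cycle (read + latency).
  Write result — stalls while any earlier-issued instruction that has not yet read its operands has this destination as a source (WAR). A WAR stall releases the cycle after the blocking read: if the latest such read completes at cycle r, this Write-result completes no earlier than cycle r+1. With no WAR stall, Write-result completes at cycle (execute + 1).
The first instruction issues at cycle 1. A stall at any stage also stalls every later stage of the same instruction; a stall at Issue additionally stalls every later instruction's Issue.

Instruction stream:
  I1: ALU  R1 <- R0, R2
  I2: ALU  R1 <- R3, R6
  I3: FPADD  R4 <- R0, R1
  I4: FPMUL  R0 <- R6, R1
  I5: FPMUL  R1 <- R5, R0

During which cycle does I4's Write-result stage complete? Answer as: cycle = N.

I1 -> (1, 2, 3, 4)
I2 -> (5, 6, 7, 8)  // struct: ALU busy until I1 writes@4
I3 -> (6, 9, 12, 13)  // RAW R1: wait I2 write@8
I4 -> (7, 9, 14, 15)  // RAW R1: wait I2 write@8
I5 -> (16, 17, 22, 23)  // struct: FPMUL busy until I4 writes@15

cycle = 15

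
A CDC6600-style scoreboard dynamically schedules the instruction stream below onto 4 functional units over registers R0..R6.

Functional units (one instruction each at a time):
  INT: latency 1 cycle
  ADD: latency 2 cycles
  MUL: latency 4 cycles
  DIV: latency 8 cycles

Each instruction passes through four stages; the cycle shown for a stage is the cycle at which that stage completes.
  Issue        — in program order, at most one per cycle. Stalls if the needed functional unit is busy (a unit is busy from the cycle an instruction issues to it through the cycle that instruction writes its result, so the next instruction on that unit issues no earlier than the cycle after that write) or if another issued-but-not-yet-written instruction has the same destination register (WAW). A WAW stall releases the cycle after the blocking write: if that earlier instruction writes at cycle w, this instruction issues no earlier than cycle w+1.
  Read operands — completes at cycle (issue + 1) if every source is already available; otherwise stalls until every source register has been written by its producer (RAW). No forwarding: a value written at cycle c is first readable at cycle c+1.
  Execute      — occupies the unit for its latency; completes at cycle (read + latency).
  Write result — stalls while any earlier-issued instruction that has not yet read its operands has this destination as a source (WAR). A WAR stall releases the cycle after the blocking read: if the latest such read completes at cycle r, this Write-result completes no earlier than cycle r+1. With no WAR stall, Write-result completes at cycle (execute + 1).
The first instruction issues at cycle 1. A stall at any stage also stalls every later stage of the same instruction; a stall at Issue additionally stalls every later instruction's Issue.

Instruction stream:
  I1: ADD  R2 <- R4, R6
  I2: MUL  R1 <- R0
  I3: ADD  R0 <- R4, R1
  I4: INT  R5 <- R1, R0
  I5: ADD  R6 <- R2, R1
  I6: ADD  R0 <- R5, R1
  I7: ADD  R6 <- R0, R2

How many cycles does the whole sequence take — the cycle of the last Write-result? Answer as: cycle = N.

t=1  issue I1 (ADD)
t=2  I1 read-ops · issue I2 (MUL)
t=3  I2 read-ops
t=4  I1 finished on ADD
t=5  I1→R2
t=6  issue I3 (ADD)
t=7  I2 finished on MUL · issue I4 (INT)
t=8  I2→R1
t=9  I3 read-ops
t=11  I3 finished on ADD
t=12  I3→R0
t=13  I4 read-ops · issue I5 (ADD)
t=14  I4 finished on INT · I5 read-ops
t=15  I4→R5
t=16  I5 finished on ADD
t=17  I5→R6
t=18  issue I6 (ADD)
t=19  I6 read-ops
t=21  I6 finished on ADD
t=22  I6→R0
t=23  issue I7 (ADD)
t=24  I7 read-ops
t=26  I7 finished on ADD
t=27  I7→R6

cycle = 27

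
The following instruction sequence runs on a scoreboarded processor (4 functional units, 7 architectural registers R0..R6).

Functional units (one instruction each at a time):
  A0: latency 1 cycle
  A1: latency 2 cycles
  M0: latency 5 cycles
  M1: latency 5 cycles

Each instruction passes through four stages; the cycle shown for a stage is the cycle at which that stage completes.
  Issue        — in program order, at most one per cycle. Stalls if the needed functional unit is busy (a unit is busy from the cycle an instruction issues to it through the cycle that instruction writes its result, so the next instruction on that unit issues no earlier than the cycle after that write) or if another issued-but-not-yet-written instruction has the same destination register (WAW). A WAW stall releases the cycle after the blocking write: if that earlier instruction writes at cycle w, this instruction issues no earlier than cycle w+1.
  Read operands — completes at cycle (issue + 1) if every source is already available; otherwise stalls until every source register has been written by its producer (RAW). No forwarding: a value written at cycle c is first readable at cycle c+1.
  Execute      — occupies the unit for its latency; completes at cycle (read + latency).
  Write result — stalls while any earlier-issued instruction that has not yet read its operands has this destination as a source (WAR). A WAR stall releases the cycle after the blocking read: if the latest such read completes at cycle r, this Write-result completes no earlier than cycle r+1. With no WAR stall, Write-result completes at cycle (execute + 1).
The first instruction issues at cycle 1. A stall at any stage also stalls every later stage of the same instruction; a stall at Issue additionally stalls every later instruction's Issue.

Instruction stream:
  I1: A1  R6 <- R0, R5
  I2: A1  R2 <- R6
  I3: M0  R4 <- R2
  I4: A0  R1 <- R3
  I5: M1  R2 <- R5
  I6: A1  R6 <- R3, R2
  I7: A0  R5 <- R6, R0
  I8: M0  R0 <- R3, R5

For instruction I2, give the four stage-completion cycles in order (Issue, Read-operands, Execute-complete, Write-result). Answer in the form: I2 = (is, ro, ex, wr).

I2 = (6, 7, 9, 10)

I1 -> (1, 2, 4, 5)
I2 -> (6, 7, 9, 10)  // struct: A1 busy until I1 writes@5
I3 -> (7, 11, 16, 17)  // RAW R2: wait I2 write@10
I4 -> (8, 9, 10, 11)
I5 -> (11, 12, 17, 18)  // WAW R2: wait I2 write@10
I6 -> (12, 19, 21, 22)  // RAW R2: wait I5 write@18
I7 -> (13, 23, 24, 25)  // RAW R6: wait I6 write@22
I8 -> (18, 26, 31, 32)  // struct: M0 busy until I3 writes@17, RAW R5: wait I7 write@25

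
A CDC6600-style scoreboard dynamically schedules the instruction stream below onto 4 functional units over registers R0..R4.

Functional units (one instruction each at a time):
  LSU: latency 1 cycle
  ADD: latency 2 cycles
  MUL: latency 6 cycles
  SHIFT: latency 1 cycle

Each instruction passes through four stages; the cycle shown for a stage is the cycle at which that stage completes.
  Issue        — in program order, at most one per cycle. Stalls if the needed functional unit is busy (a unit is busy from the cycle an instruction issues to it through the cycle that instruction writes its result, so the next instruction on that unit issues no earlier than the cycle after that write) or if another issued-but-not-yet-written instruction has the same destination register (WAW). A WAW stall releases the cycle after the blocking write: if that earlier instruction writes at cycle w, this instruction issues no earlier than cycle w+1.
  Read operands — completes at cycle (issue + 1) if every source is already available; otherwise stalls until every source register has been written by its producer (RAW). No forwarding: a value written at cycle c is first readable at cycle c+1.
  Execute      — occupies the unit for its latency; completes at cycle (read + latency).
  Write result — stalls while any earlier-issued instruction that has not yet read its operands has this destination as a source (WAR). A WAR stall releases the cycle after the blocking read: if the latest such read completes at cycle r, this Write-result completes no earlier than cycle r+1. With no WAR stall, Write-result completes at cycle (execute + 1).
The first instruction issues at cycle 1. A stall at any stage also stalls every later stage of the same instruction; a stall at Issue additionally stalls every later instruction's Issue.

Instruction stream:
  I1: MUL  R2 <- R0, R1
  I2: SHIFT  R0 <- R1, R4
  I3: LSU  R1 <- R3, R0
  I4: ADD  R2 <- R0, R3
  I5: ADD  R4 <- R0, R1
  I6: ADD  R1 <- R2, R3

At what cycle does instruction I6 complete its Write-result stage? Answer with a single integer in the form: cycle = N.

cycle = 24

cycle 1: I1→MUL
cycle 2: I1 RO, I2→SHIFT
cycle 3: I2 RO, I3→LSU
cycle 4: I2 EX
cycle 5: I2 WR R0
cycle 6: I3 RO
cycle 7: I3 EX
cycle 8: I1 EX, I3 WR R1
cycle 9: I1 WR R2
cycle 10: I4→ADD
cycle 11: I4 RO
cycle 13: I4 EX
cycle 14: I4 WR R2
cycle 15: I5→ADD
cycle 16: I5 RO
cycle 18: I5 EX
cycle 19: I5 WR R4
cycle 20: I6→ADD
cycle 21: I6 RO
cycle 23: I6 EX
cycle 24: I6 WR R1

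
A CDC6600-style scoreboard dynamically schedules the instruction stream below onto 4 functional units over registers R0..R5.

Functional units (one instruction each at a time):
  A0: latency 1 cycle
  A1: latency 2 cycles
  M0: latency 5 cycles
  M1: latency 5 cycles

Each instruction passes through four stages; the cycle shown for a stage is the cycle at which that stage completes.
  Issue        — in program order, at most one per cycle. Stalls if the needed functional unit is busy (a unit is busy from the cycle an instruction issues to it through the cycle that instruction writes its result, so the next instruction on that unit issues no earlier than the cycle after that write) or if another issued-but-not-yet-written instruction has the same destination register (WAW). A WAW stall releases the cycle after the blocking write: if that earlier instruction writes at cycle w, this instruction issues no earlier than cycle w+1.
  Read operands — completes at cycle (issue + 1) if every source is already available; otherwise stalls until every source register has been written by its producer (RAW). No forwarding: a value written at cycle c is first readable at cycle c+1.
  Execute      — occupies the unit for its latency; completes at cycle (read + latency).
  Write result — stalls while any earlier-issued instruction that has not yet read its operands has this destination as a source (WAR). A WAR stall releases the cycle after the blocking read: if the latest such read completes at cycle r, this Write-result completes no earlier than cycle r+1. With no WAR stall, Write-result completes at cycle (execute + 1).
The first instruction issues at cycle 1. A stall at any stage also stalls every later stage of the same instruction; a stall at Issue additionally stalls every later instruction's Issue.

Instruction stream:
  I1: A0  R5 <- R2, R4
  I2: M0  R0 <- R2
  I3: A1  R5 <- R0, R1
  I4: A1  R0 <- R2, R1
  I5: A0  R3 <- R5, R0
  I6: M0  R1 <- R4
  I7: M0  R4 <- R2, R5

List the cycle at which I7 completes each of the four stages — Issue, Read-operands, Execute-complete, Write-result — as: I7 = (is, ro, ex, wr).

I1: IS=1 RO=2 EX=3 WR=4
I2: IS=2 RO=3 EX=8 WR=9
I3: IS=5 RO=10 EX=12 WR=13  [WAW R5: wait I1 write@4; RAW R0: wait I2 write@9]
I4: IS=14 RO=15 EX=17 WR=18  [struct: A1 busy until I3 writes@13]
I5: IS=15 RO=19 EX=20 WR=21  [RAW R0: wait I4 write@18]
I6: IS=16 RO=17 EX=22 WR=23
I7: IS=24 RO=25 EX=30 WR=31  [struct: M0 busy until I6 writes@23]

I7 = (24, 25, 30, 31)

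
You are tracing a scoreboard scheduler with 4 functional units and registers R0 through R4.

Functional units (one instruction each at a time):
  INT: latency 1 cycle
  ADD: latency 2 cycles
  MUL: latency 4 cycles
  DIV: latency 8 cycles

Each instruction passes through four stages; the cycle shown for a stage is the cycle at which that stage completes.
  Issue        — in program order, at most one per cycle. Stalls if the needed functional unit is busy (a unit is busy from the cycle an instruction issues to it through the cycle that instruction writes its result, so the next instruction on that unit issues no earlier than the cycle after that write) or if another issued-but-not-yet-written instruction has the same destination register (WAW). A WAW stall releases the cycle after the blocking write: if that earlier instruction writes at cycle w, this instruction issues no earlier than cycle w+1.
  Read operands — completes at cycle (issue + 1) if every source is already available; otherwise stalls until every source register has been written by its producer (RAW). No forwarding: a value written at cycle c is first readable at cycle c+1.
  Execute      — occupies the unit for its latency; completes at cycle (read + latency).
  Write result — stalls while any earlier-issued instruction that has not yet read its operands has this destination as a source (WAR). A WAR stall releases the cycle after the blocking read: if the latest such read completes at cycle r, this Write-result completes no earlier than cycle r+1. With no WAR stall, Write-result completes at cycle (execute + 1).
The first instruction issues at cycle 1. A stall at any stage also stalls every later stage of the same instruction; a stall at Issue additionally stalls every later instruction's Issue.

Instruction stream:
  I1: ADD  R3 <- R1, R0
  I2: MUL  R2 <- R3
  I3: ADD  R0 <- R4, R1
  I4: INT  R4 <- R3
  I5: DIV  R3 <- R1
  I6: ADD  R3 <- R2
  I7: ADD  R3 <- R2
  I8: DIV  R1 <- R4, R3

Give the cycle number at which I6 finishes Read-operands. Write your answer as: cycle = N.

c1: issue I1 (ADD)
c2: I1 read-ops, issue I2 (MUL)
c4: I1 finished on ADD
c5: I1→R3
c6: I2 read-ops, issue I3 (ADD)
c7: I3 read-ops, issue I4 (INT)
c8: I4 read-ops, issue I5 (DIV)
c9: I3 finished on ADD, I4 finished on INT, I5 read-ops
c10: I2 finished on MUL, I3→R0, I4→R4
c11: I2→R2
c17: I5 finished on DIV
c18: I5→R3
c19: issue I6 (ADD)
c20: I6 read-ops
c22: I6 finished on ADD
c23: I6→R3
c24: issue I7 (ADD)
c25: I7 read-ops, issue I8 (DIV)
c27: I7 finished on ADD
c28: I7→R3
c29: I8 read-ops
c37: I8 finished on DIV
c38: I8→R1

cycle = 20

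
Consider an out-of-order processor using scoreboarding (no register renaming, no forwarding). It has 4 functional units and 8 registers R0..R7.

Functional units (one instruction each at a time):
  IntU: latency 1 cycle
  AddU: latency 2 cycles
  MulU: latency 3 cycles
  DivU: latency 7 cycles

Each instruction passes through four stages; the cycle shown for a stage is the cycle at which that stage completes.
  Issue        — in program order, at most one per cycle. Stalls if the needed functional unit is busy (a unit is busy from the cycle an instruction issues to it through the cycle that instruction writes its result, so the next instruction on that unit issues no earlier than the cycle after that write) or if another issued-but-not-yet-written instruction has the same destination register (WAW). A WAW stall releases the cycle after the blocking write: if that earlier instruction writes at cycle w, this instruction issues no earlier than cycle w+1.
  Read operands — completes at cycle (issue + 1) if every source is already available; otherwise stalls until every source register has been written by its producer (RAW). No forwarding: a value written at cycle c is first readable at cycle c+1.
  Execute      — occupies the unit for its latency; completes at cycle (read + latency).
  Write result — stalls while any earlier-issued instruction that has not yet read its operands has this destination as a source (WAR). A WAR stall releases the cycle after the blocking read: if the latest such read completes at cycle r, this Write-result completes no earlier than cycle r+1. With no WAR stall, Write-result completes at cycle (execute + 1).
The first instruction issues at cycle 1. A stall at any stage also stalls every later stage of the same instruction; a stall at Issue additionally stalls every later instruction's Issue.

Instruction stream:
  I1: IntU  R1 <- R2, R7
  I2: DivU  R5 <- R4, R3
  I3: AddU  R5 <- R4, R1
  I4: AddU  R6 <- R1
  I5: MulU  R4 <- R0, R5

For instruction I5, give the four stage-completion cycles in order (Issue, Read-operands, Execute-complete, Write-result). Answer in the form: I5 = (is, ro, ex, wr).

I5 = (18, 19, 22, 23)

cycle 1: issue I1 (IntU)
cycle 2: I1 read-ops · issue I2 (DivU)
cycle 3: I1 finished on IntU · I2 read-ops
cycle 4: I1→R1
cycle 10: I2 finished on DivU
cycle 11: I2→R5
cycle 12: issue I3 (AddU)
cycle 13: I3 read-ops
cycle 15: I3 finished on AddU
cycle 16: I3→R5
cycle 17: issue I4 (AddU)
cycle 18: I4 read-ops · issue I5 (MulU)
cycle 19: I5 read-ops
cycle 20: I4 finished on AddU
cycle 21: I4→R6
cycle 22: I5 finished on MulU
cycle 23: I5→R4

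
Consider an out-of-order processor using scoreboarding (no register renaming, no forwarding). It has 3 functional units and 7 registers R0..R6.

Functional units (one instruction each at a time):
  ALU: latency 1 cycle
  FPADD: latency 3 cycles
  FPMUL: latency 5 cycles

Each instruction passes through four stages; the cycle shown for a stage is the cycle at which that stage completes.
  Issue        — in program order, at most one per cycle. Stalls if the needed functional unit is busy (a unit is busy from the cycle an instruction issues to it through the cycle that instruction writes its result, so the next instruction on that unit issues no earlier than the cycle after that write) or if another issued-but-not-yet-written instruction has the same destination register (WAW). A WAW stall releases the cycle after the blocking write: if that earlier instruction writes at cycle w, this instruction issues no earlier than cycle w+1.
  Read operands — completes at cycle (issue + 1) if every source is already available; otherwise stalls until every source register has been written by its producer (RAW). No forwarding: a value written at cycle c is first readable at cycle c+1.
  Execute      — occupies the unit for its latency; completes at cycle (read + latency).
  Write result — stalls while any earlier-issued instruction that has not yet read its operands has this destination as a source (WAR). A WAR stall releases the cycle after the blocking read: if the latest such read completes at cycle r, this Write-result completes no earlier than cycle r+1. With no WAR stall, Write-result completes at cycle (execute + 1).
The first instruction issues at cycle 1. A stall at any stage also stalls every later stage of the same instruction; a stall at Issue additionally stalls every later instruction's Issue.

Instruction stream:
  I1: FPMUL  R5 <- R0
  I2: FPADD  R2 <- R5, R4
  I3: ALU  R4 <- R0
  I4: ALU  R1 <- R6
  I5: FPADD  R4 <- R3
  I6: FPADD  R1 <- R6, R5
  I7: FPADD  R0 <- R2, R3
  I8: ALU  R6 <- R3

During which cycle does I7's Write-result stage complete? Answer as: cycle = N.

[1] I1 dispatched to FPMUL
[2] I1 operands ready · I2 dispatched to FPADD
[3] I3 dispatched to ALU
[4] I3 operands ready
[5] I3 complete
[7] I1 complete
[8] R5←I1
[9] I2 operands ready
[10] R4←I3
[11] I4 dispatched to ALU
[12] I2 complete · I4 operands ready
[13] R2←I2 · I4 complete
[14] R1←I4 · I5 dispatched to FPADD
[15] I5 operands ready
[18] I5 complete
[19] R4←I5
[20] I6 dispatched to FPADD
[21] I6 operands ready
[24] I6 complete
[25] R1←I6
[26] I7 dispatched to FPADD
[27] I7 operands ready · I8 dispatched to ALU
[28] I8 operands ready
[29] I8 complete
[30] I7 complete · R6←I8
[31] R0←I7

cycle = 31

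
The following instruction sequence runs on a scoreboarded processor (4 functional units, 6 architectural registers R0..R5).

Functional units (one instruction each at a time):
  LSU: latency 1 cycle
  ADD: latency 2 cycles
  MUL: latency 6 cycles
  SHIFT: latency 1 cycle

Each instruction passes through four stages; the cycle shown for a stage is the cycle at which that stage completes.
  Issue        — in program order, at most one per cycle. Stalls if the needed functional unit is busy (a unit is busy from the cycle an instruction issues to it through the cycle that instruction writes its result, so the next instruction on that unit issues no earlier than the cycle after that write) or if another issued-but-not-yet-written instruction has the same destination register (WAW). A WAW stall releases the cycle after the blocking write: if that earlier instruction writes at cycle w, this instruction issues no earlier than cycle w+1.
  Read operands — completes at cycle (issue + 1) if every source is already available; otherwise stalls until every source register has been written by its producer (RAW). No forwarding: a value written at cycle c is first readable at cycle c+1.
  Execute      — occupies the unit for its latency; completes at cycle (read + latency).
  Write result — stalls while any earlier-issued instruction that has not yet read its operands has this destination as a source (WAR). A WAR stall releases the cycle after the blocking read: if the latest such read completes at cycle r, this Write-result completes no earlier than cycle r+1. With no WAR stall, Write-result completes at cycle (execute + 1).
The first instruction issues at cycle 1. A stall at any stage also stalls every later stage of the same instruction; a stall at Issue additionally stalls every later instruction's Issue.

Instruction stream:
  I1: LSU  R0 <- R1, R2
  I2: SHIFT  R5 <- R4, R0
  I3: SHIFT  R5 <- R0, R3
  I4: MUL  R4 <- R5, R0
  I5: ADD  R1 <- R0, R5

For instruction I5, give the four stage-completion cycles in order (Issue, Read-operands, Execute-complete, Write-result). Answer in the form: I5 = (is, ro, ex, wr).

c1: issue I1 (LSU)
c2: I1 read-ops; issue I2 (SHIFT)
c3: I1 finished on LSU
c4: I1→R0
c5: I2 read-ops
c6: I2 finished on SHIFT
c7: I2→R5
c8: issue I3 (SHIFT)
c9: I3 read-ops; issue I4 (MUL)
c10: I3 finished on SHIFT; issue I5 (ADD)
c11: I3→R5
c12: I4 read-ops; I5 read-ops
c14: I5 finished on ADD
c15: I5→R1
c18: I4 finished on MUL
c19: I4→R4

I5 = (10, 12, 14, 15)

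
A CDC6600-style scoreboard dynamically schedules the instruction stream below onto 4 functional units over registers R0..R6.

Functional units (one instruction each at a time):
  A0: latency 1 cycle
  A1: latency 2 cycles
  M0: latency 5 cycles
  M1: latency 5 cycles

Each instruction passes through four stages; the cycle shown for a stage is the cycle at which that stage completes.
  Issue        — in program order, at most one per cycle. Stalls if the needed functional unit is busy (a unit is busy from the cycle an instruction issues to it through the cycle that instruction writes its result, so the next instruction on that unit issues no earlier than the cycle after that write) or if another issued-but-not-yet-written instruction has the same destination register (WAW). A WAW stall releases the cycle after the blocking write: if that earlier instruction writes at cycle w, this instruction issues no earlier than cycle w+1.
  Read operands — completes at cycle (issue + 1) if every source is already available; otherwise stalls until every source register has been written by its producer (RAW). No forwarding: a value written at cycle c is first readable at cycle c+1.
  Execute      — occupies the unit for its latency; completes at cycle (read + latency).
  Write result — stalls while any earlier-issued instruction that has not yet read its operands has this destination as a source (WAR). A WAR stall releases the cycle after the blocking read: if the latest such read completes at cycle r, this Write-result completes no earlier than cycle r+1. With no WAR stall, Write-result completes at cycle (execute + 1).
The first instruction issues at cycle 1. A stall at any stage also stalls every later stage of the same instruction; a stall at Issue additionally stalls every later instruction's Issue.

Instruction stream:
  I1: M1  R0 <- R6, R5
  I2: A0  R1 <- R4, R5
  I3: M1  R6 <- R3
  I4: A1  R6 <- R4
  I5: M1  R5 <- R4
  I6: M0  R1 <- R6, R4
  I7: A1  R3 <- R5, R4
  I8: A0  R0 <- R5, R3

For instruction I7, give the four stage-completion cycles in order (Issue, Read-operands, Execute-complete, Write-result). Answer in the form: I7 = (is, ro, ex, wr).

I7 = (22, 26, 28, 29)

I1 -> (1, 2, 7, 8)
I2 -> (2, 3, 4, 5)
I3 -> (9, 10, 15, 16)  // struct: M1 busy until I1 writes@8
I4 -> (17, 18, 20, 21)  // WAW R6: wait I3 write@16
I5 -> (18, 19, 24, 25)
I6 -> (19, 22, 27, 28)  // RAW R6: wait I4 write@21
I7 -> (22, 26, 28, 29)  // struct: A1 busy until I4 writes@21, RAW R5: wait I5 write@25
I8 -> (23, 30, 31, 32)  // RAW R3: wait I7 write@29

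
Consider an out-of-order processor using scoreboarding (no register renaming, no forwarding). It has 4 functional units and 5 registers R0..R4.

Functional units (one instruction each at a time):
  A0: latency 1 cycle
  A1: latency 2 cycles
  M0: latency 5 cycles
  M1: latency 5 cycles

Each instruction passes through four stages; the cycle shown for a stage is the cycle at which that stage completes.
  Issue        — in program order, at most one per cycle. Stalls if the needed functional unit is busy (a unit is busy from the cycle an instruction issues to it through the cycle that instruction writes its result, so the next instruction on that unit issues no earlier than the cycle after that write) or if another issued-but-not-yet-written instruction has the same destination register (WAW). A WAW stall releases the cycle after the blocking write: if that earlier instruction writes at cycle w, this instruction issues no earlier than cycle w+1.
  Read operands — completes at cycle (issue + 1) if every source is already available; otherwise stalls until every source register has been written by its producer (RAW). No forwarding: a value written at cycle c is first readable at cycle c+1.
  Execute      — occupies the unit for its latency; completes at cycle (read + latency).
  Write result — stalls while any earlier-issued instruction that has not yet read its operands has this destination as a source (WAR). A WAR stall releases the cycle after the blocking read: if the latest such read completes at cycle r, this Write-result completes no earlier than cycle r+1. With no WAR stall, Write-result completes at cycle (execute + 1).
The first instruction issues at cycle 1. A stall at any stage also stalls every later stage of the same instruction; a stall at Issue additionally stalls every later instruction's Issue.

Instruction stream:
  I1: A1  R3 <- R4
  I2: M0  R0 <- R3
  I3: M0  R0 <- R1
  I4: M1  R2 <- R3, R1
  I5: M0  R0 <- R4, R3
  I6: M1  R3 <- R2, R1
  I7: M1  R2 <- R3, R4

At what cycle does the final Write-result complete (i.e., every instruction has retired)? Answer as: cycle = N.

  I1 | 1 | 2 | 4 | 5
  I2 | 2 | 6 | 11 | 12   RAW R3: wait I1 write@5
  I3 | 13 | 14 | 19 | 20   struct: M0 busy until I2 writes@12
  I4 | 14 | 15 | 20 | 21
  I5 | 21 | 22 | 27 | 28   struct: M0 busy until I3 writes@20
  I6 | 22 | 23 | 28 | 29
  I7 | 30 | 31 | 36 | 37   struct: M1 busy until I6 writes@29

cycle = 37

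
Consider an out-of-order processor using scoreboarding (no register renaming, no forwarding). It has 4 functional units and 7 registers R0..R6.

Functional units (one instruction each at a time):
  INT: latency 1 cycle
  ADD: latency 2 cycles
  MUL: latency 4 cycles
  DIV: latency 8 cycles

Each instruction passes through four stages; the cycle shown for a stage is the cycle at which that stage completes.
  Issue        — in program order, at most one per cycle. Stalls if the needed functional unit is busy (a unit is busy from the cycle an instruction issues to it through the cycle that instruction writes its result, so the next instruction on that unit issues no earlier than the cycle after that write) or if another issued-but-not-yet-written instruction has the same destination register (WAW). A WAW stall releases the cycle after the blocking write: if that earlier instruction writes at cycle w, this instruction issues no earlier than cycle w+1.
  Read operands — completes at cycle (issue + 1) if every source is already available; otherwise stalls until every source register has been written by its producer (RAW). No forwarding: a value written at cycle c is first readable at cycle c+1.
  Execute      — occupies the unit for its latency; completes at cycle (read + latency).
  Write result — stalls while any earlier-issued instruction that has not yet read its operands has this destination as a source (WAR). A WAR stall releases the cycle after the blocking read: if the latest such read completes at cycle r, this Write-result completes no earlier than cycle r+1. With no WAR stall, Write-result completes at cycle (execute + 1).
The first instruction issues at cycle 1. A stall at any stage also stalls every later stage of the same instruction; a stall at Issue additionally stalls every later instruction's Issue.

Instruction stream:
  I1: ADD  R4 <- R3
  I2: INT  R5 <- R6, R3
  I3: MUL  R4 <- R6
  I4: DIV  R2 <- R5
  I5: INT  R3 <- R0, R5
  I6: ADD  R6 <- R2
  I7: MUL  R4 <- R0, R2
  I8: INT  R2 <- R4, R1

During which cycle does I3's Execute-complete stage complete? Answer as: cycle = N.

cycle = 11

[I1] 1/2/4/5
[I2] 2/3/4/5
[I3] 6/7/11/12  (WAW R4: wait I1 write@5)
[I4] 7/8/16/17
[I5] 8/9/10/11
[I6] 9/18/20/21  (RAW R2: wait I4 write@17)
[I7] 13/18/22/23  (struct: MUL busy until I3 writes@12; RAW R2: wait I4 write@17)
[I8] 18/24/25/26  (WAW R2: wait I4 write@17; RAW R4: wait I7 write@23)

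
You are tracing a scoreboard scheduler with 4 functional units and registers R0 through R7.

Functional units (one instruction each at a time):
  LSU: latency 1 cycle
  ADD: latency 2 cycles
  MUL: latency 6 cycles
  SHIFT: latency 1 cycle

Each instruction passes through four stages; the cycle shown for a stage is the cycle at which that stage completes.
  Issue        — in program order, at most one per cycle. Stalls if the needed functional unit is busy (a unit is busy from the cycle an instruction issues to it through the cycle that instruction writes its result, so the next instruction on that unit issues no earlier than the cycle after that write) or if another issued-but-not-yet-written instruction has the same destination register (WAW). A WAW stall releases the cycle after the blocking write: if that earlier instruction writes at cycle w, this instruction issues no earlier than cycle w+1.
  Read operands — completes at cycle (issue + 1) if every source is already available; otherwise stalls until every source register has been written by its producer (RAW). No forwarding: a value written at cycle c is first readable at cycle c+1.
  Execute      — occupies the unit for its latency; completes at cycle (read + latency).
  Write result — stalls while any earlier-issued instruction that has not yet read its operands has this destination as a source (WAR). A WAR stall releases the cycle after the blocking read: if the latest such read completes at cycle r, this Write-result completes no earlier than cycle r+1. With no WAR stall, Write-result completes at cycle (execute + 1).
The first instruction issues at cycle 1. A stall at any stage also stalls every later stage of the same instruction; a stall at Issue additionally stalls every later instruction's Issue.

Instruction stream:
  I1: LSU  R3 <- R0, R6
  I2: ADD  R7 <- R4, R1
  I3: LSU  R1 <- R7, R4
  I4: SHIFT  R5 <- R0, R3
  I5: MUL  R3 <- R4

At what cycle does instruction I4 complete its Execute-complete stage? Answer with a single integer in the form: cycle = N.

cycle = 8

[1] I1 dispatched to LSU
[2] I1 operands ready · I2 dispatched to ADD
[3] I1 complete · I2 operands ready
[4] R3←I1
[5] I2 complete · I3 dispatched to LSU
[6] R7←I2 · I4 dispatched to SHIFT
[7] I3 operands ready · I4 operands ready · I5 dispatched to MUL
[8] I3 complete · I4 complete · I5 operands ready
[9] R1←I3 · R5←I4
[14] I5 complete
[15] R3←I5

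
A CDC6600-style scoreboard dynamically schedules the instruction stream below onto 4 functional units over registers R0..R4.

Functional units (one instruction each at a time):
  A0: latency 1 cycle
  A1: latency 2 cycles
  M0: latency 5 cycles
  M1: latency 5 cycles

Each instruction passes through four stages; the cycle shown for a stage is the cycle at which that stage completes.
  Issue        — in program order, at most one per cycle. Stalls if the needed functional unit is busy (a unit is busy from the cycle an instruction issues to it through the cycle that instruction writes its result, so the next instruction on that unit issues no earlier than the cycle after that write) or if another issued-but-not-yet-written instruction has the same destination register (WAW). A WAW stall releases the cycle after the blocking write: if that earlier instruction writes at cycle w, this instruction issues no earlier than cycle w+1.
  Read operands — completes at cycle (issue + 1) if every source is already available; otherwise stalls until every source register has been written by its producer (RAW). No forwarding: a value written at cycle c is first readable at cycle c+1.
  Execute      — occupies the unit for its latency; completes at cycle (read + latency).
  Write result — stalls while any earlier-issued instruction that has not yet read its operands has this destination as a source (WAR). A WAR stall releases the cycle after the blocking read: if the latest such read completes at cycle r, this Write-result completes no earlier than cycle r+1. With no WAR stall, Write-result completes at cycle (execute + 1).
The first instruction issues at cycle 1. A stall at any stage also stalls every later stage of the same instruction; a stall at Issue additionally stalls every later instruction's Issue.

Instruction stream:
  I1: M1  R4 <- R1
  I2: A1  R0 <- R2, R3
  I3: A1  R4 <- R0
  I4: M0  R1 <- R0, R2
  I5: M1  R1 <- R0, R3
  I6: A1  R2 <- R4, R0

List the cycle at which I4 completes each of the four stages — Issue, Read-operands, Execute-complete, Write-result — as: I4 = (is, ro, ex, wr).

I4 = (10, 11, 16, 17)

c1: I1 dispatched to M1
c2: I1 operands ready · I2 dispatched to A1
c3: I2 operands ready
c5: I2 complete
c6: R0←I2
c7: I1 complete
c8: R4←I1
c9: I3 dispatched to A1
c10: I3 operands ready · I4 dispatched to M0
c11: I4 operands ready
c12: I3 complete
c13: R4←I3
c16: I4 complete
c17: R1←I4
c18: I5 dispatched to M1
c19: I5 operands ready · I6 dispatched to A1
c20: I6 operands ready
c22: I6 complete
c23: R2←I6
c24: I5 complete
c25: R1←I5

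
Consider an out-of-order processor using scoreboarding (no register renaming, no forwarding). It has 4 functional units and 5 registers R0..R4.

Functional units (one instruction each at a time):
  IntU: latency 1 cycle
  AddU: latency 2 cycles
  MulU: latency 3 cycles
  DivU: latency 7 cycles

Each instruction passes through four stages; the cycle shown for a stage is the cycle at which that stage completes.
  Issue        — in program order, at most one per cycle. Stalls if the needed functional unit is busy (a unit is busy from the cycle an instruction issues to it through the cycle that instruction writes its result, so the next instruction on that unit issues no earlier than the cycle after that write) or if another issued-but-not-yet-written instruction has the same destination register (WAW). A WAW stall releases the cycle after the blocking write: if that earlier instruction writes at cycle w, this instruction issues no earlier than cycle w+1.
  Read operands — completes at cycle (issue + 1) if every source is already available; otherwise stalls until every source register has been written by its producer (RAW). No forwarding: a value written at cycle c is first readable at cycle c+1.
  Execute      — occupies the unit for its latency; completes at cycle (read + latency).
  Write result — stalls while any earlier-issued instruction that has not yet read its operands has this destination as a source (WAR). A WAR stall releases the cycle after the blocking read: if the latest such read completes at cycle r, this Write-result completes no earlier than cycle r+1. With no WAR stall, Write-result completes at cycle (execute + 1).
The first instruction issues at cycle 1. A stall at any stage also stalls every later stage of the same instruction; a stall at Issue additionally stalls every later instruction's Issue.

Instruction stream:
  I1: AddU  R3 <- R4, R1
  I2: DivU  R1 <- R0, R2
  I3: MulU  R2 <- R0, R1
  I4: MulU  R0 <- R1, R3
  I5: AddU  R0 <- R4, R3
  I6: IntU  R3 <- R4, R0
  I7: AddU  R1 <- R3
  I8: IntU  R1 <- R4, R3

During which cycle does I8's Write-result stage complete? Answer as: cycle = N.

I1  is:1  ro:2  ex:4  wr:5
I2  is:2  ro:3  ex:10  wr:11
I3  is:3  ro:12  ex:15  wr:16  — RAW R1: wait I2 write@11
I4  is:17  ro:18  ex:21  wr:22  — struct: MulU busy until I3 writes@16
I5  is:23  ro:24  ex:26  wr:27  — WAW R0: wait I4 write@22
I6  is:24  ro:28  ex:29  wr:30  — RAW R0: wait I5 write@27
I7  is:28  ro:31  ex:33  wr:34  — struct: AddU busy until I5 writes@27, RAW R3: wait I6 write@30
I8  is:35  ro:36  ex:37  wr:38  — WAW R1: wait I7 write@34

cycle = 38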